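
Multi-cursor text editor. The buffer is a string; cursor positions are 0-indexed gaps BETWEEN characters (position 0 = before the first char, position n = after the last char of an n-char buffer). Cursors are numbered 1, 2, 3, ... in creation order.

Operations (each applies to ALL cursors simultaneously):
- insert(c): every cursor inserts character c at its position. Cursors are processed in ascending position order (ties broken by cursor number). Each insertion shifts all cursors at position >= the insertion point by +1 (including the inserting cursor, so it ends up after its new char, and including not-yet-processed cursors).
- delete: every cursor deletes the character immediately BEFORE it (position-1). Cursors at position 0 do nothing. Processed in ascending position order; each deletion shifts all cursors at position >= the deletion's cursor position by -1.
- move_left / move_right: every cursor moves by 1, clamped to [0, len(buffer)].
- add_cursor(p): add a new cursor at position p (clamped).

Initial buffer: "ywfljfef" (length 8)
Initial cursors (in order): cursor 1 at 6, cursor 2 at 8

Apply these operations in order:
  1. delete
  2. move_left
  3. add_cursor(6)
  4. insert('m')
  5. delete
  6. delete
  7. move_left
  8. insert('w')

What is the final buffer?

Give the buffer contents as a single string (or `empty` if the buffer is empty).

Answer: ywwwwf

Derivation:
After op 1 (delete): buffer="ywflje" (len 6), cursors c1@5 c2@6, authorship ......
After op 2 (move_left): buffer="ywflje" (len 6), cursors c1@4 c2@5, authorship ......
After op 3 (add_cursor(6)): buffer="ywflje" (len 6), cursors c1@4 c2@5 c3@6, authorship ......
After op 4 (insert('m')): buffer="ywflmjmem" (len 9), cursors c1@5 c2@7 c3@9, authorship ....1.2.3
After op 5 (delete): buffer="ywflje" (len 6), cursors c1@4 c2@5 c3@6, authorship ......
After op 6 (delete): buffer="ywf" (len 3), cursors c1@3 c2@3 c3@3, authorship ...
After op 7 (move_left): buffer="ywf" (len 3), cursors c1@2 c2@2 c3@2, authorship ...
After op 8 (insert('w')): buffer="ywwwwf" (len 6), cursors c1@5 c2@5 c3@5, authorship ..123.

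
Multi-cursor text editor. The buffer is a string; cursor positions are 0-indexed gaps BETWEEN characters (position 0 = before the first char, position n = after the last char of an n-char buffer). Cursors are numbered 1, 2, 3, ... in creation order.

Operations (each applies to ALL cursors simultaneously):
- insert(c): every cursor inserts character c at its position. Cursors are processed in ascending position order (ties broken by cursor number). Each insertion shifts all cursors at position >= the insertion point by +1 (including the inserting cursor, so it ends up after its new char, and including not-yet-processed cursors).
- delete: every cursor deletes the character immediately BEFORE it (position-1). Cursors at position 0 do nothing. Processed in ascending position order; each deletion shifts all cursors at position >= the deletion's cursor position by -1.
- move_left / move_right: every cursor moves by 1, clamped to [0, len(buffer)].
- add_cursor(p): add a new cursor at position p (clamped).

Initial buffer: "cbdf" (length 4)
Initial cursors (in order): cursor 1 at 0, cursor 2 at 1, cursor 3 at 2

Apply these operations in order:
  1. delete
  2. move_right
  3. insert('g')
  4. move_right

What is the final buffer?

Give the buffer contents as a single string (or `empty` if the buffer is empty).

After op 1 (delete): buffer="df" (len 2), cursors c1@0 c2@0 c3@0, authorship ..
After op 2 (move_right): buffer="df" (len 2), cursors c1@1 c2@1 c3@1, authorship ..
After op 3 (insert('g')): buffer="dgggf" (len 5), cursors c1@4 c2@4 c3@4, authorship .123.
After op 4 (move_right): buffer="dgggf" (len 5), cursors c1@5 c2@5 c3@5, authorship .123.

Answer: dgggf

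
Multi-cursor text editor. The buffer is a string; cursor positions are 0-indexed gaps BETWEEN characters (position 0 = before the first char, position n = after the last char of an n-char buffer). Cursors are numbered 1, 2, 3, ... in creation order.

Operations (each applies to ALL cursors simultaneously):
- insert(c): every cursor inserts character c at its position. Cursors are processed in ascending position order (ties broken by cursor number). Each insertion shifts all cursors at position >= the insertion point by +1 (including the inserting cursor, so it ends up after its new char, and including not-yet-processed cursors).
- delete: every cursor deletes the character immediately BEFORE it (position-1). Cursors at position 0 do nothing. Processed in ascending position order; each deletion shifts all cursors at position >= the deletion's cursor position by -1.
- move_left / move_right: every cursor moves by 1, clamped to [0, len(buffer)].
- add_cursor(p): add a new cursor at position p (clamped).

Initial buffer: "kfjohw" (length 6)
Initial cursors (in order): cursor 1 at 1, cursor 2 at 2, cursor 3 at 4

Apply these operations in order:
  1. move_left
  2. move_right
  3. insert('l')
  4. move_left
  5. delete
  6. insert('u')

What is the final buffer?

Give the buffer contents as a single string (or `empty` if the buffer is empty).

After op 1 (move_left): buffer="kfjohw" (len 6), cursors c1@0 c2@1 c3@3, authorship ......
After op 2 (move_right): buffer="kfjohw" (len 6), cursors c1@1 c2@2 c3@4, authorship ......
After op 3 (insert('l')): buffer="klfljolhw" (len 9), cursors c1@2 c2@4 c3@7, authorship .1.2..3..
After op 4 (move_left): buffer="klfljolhw" (len 9), cursors c1@1 c2@3 c3@6, authorship .1.2..3..
After op 5 (delete): buffer="lljlhw" (len 6), cursors c1@0 c2@1 c3@3, authorship 12.3..
After op 6 (insert('u')): buffer="ululjulhw" (len 9), cursors c1@1 c2@3 c3@6, authorship 1122.33..

Answer: ululjulhw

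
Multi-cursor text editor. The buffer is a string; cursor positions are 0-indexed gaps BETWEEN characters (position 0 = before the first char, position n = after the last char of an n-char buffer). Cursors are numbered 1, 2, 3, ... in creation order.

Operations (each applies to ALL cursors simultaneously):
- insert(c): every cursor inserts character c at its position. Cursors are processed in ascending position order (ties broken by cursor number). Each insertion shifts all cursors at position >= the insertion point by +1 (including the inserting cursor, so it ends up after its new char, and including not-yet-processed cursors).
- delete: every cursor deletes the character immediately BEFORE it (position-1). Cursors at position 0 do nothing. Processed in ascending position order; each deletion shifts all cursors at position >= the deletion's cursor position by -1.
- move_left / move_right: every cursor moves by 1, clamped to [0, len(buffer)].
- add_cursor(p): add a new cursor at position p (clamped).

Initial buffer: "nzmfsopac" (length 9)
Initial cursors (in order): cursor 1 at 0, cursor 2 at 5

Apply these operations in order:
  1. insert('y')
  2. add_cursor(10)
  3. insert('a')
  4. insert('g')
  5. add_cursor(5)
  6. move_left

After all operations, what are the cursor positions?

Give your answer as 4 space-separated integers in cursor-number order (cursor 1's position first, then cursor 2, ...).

After op 1 (insert('y')): buffer="ynzmfsyopac" (len 11), cursors c1@1 c2@7, authorship 1.....2....
After op 2 (add_cursor(10)): buffer="ynzmfsyopac" (len 11), cursors c1@1 c2@7 c3@10, authorship 1.....2....
After op 3 (insert('a')): buffer="yanzmfsyaopaac" (len 14), cursors c1@2 c2@9 c3@13, authorship 11.....22...3.
After op 4 (insert('g')): buffer="yagnzmfsyagopaagc" (len 17), cursors c1@3 c2@11 c3@16, authorship 111.....222...33.
After op 5 (add_cursor(5)): buffer="yagnzmfsyagopaagc" (len 17), cursors c1@3 c4@5 c2@11 c3@16, authorship 111.....222...33.
After op 6 (move_left): buffer="yagnzmfsyagopaagc" (len 17), cursors c1@2 c4@4 c2@10 c3@15, authorship 111.....222...33.

Answer: 2 10 15 4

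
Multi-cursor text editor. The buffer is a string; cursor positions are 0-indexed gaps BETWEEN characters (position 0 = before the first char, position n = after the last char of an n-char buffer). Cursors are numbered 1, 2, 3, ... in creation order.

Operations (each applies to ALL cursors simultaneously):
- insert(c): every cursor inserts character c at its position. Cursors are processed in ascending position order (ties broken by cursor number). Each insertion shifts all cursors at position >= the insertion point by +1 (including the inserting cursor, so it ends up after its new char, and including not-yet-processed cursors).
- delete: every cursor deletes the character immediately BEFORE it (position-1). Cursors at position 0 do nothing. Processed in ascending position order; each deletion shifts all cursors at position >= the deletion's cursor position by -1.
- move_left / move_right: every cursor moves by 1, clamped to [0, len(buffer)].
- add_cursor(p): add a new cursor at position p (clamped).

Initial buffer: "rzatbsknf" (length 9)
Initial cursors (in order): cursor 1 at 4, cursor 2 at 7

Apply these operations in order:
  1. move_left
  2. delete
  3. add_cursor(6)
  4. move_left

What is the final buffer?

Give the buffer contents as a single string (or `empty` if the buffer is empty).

Answer: rztbknf

Derivation:
After op 1 (move_left): buffer="rzatbsknf" (len 9), cursors c1@3 c2@6, authorship .........
After op 2 (delete): buffer="rztbknf" (len 7), cursors c1@2 c2@4, authorship .......
After op 3 (add_cursor(6)): buffer="rztbknf" (len 7), cursors c1@2 c2@4 c3@6, authorship .......
After op 4 (move_left): buffer="rztbknf" (len 7), cursors c1@1 c2@3 c3@5, authorship .......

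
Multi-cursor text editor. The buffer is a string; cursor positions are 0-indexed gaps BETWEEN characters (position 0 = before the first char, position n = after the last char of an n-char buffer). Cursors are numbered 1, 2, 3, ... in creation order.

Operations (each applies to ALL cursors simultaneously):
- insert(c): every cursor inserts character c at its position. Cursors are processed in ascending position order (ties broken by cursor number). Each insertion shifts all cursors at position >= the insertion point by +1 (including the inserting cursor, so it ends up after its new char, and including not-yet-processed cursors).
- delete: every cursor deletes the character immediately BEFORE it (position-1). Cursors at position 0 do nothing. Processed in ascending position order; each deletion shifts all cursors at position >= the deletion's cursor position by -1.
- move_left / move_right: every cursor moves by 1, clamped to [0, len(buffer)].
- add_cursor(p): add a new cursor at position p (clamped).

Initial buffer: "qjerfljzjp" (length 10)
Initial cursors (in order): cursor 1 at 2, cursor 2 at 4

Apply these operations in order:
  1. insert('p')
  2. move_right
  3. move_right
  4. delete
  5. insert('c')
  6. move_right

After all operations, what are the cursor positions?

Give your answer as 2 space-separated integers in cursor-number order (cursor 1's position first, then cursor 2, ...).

Answer: 6 9

Derivation:
After op 1 (insert('p')): buffer="qjperpfljzjp" (len 12), cursors c1@3 c2@6, authorship ..1..2......
After op 2 (move_right): buffer="qjperpfljzjp" (len 12), cursors c1@4 c2@7, authorship ..1..2......
After op 3 (move_right): buffer="qjperpfljzjp" (len 12), cursors c1@5 c2@8, authorship ..1..2......
After op 4 (delete): buffer="qjpepfjzjp" (len 10), cursors c1@4 c2@6, authorship ..1.2.....
After op 5 (insert('c')): buffer="qjpecpfcjzjp" (len 12), cursors c1@5 c2@8, authorship ..1.12.2....
After op 6 (move_right): buffer="qjpecpfcjzjp" (len 12), cursors c1@6 c2@9, authorship ..1.12.2....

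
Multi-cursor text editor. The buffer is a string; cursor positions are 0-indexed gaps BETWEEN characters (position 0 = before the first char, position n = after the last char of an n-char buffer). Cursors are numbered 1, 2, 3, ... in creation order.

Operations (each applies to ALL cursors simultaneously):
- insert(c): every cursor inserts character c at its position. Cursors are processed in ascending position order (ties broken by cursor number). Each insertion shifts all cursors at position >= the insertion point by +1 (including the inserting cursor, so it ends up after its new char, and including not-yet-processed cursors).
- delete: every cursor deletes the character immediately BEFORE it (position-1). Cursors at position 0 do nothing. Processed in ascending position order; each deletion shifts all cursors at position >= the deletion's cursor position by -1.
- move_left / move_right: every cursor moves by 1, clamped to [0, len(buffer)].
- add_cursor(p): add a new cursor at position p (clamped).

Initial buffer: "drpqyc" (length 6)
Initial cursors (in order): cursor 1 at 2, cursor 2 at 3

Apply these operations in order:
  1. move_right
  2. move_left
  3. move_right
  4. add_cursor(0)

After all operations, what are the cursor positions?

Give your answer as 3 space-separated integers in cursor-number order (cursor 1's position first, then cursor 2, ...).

Answer: 3 4 0

Derivation:
After op 1 (move_right): buffer="drpqyc" (len 6), cursors c1@3 c2@4, authorship ......
After op 2 (move_left): buffer="drpqyc" (len 6), cursors c1@2 c2@3, authorship ......
After op 3 (move_right): buffer="drpqyc" (len 6), cursors c1@3 c2@4, authorship ......
After op 4 (add_cursor(0)): buffer="drpqyc" (len 6), cursors c3@0 c1@3 c2@4, authorship ......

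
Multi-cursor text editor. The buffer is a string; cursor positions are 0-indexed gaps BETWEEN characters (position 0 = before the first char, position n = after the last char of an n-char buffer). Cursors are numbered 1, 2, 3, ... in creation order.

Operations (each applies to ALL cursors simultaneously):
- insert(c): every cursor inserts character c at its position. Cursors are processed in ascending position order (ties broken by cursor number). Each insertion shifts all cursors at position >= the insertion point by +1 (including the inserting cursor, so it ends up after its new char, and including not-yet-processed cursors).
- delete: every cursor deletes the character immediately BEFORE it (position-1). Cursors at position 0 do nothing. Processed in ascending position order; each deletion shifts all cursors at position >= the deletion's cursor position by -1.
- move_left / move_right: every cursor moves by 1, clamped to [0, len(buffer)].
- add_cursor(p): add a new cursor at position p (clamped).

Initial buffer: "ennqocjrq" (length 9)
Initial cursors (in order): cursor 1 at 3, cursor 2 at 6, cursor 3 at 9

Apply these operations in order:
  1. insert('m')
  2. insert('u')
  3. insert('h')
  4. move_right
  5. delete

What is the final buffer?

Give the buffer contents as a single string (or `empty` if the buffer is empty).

After op 1 (insert('m')): buffer="ennmqocmjrqm" (len 12), cursors c1@4 c2@8 c3@12, authorship ...1...2...3
After op 2 (insert('u')): buffer="ennmuqocmujrqmu" (len 15), cursors c1@5 c2@10 c3@15, authorship ...11...22...33
After op 3 (insert('h')): buffer="ennmuhqocmuhjrqmuh" (len 18), cursors c1@6 c2@12 c3@18, authorship ...111...222...333
After op 4 (move_right): buffer="ennmuhqocmuhjrqmuh" (len 18), cursors c1@7 c2@13 c3@18, authorship ...111...222...333
After op 5 (delete): buffer="ennmuhocmuhrqmu" (len 15), cursors c1@6 c2@11 c3@15, authorship ...111..222..33

Answer: ennmuhocmuhrqmu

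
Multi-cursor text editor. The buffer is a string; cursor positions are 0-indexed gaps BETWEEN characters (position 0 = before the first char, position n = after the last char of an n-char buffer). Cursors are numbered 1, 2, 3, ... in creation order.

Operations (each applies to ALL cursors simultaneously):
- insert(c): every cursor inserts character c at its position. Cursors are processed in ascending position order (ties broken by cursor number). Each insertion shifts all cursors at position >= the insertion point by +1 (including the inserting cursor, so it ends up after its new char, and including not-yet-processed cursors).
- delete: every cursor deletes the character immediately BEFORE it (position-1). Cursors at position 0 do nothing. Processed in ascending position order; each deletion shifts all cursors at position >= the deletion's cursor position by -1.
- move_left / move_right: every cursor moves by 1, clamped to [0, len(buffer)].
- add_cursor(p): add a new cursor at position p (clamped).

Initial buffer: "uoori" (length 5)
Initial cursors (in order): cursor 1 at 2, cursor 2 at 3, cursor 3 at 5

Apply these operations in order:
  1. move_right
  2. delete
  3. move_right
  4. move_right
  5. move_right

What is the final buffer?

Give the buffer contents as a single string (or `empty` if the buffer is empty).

After op 1 (move_right): buffer="uoori" (len 5), cursors c1@3 c2@4 c3@5, authorship .....
After op 2 (delete): buffer="uo" (len 2), cursors c1@2 c2@2 c3@2, authorship ..
After op 3 (move_right): buffer="uo" (len 2), cursors c1@2 c2@2 c3@2, authorship ..
After op 4 (move_right): buffer="uo" (len 2), cursors c1@2 c2@2 c3@2, authorship ..
After op 5 (move_right): buffer="uo" (len 2), cursors c1@2 c2@2 c3@2, authorship ..

Answer: uo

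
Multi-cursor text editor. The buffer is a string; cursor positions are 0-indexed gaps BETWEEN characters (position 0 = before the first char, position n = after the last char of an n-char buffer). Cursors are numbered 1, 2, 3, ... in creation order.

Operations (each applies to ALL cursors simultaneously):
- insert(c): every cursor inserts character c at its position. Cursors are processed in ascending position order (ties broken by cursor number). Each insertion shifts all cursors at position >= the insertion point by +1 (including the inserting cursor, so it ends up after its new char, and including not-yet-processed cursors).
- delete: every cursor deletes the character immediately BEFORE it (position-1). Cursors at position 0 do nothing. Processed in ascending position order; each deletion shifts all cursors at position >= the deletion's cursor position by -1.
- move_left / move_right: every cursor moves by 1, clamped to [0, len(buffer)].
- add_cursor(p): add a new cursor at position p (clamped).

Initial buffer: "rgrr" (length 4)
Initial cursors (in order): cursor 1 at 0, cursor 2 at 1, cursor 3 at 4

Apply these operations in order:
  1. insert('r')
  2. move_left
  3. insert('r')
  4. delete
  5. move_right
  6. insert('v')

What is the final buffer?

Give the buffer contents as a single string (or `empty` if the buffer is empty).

Answer: rvrrvgrrrv

Derivation:
After op 1 (insert('r')): buffer="rrrgrrr" (len 7), cursors c1@1 c2@3 c3@7, authorship 1.2...3
After op 2 (move_left): buffer="rrrgrrr" (len 7), cursors c1@0 c2@2 c3@6, authorship 1.2...3
After op 3 (insert('r')): buffer="rrrrrgrrrr" (len 10), cursors c1@1 c2@4 c3@9, authorship 11.22...33
After op 4 (delete): buffer="rrrgrrr" (len 7), cursors c1@0 c2@2 c3@6, authorship 1.2...3
After op 5 (move_right): buffer="rrrgrrr" (len 7), cursors c1@1 c2@3 c3@7, authorship 1.2...3
After op 6 (insert('v')): buffer="rvrrvgrrrv" (len 10), cursors c1@2 c2@5 c3@10, authorship 11.22...33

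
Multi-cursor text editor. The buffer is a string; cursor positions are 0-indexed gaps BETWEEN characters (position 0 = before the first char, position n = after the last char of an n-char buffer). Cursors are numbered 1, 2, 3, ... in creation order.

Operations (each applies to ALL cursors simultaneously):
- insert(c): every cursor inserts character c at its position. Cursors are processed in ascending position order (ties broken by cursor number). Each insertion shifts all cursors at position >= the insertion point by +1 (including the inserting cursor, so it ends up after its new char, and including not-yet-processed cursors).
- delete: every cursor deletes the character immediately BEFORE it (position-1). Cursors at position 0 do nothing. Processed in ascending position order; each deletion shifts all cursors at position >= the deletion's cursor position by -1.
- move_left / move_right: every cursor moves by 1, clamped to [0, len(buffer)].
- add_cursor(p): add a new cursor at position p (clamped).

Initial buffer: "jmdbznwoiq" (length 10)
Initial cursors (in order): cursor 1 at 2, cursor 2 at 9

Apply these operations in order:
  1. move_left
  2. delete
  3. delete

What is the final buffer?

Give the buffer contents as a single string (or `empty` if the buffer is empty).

Answer: mdbzniq

Derivation:
After op 1 (move_left): buffer="jmdbznwoiq" (len 10), cursors c1@1 c2@8, authorship ..........
After op 2 (delete): buffer="mdbznwiq" (len 8), cursors c1@0 c2@6, authorship ........
After op 3 (delete): buffer="mdbzniq" (len 7), cursors c1@0 c2@5, authorship .......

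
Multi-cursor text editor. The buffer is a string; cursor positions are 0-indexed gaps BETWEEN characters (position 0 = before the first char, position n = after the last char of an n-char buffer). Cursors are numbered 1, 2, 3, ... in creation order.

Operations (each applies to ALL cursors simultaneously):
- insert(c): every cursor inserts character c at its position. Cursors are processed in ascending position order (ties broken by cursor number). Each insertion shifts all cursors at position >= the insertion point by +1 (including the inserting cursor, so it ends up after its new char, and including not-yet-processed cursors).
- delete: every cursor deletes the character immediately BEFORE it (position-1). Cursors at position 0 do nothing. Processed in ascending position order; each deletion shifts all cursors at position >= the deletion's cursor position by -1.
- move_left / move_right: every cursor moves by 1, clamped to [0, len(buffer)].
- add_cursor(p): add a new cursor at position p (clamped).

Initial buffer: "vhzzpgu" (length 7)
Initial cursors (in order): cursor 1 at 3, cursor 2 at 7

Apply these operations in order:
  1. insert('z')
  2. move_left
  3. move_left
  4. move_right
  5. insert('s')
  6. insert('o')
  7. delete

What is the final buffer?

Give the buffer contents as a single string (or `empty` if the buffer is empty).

Answer: vhzszzpgusz

Derivation:
After op 1 (insert('z')): buffer="vhzzzpguz" (len 9), cursors c1@4 c2@9, authorship ...1....2
After op 2 (move_left): buffer="vhzzzpguz" (len 9), cursors c1@3 c2@8, authorship ...1....2
After op 3 (move_left): buffer="vhzzzpguz" (len 9), cursors c1@2 c2@7, authorship ...1....2
After op 4 (move_right): buffer="vhzzzpguz" (len 9), cursors c1@3 c2@8, authorship ...1....2
After op 5 (insert('s')): buffer="vhzszzpgusz" (len 11), cursors c1@4 c2@10, authorship ...11....22
After op 6 (insert('o')): buffer="vhzsozzpgusoz" (len 13), cursors c1@5 c2@12, authorship ...111....222
After op 7 (delete): buffer="vhzszzpgusz" (len 11), cursors c1@4 c2@10, authorship ...11....22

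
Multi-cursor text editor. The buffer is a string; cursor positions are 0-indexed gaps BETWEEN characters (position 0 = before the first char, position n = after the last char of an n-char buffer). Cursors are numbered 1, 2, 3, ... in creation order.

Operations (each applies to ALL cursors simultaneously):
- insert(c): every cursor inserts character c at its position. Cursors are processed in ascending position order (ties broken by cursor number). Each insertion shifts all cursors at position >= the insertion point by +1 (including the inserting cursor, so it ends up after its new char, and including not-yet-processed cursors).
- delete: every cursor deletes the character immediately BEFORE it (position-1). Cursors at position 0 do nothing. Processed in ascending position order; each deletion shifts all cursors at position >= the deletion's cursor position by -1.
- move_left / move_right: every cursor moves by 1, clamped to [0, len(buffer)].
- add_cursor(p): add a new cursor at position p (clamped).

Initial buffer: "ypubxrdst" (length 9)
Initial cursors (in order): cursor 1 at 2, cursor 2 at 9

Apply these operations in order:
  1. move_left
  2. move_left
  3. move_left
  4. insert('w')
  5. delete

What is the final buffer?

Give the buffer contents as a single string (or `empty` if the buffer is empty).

After op 1 (move_left): buffer="ypubxrdst" (len 9), cursors c1@1 c2@8, authorship .........
After op 2 (move_left): buffer="ypubxrdst" (len 9), cursors c1@0 c2@7, authorship .........
After op 3 (move_left): buffer="ypubxrdst" (len 9), cursors c1@0 c2@6, authorship .........
After op 4 (insert('w')): buffer="wypubxrwdst" (len 11), cursors c1@1 c2@8, authorship 1......2...
After op 5 (delete): buffer="ypubxrdst" (len 9), cursors c1@0 c2@6, authorship .........

Answer: ypubxrdst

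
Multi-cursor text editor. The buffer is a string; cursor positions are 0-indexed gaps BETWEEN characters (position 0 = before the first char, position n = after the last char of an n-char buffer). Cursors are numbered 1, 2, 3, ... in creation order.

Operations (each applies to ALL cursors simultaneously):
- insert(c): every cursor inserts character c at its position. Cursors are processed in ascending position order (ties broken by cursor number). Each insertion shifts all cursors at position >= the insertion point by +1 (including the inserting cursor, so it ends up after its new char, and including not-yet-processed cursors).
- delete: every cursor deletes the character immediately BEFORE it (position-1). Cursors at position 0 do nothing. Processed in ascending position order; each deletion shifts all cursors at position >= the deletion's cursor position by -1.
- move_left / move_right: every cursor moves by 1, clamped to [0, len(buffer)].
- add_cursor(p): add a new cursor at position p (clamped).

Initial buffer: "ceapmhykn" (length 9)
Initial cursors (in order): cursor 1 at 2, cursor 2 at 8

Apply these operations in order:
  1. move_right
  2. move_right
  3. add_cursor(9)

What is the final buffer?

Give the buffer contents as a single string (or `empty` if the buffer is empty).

Answer: ceapmhykn

Derivation:
After op 1 (move_right): buffer="ceapmhykn" (len 9), cursors c1@3 c2@9, authorship .........
After op 2 (move_right): buffer="ceapmhykn" (len 9), cursors c1@4 c2@9, authorship .........
After op 3 (add_cursor(9)): buffer="ceapmhykn" (len 9), cursors c1@4 c2@9 c3@9, authorship .........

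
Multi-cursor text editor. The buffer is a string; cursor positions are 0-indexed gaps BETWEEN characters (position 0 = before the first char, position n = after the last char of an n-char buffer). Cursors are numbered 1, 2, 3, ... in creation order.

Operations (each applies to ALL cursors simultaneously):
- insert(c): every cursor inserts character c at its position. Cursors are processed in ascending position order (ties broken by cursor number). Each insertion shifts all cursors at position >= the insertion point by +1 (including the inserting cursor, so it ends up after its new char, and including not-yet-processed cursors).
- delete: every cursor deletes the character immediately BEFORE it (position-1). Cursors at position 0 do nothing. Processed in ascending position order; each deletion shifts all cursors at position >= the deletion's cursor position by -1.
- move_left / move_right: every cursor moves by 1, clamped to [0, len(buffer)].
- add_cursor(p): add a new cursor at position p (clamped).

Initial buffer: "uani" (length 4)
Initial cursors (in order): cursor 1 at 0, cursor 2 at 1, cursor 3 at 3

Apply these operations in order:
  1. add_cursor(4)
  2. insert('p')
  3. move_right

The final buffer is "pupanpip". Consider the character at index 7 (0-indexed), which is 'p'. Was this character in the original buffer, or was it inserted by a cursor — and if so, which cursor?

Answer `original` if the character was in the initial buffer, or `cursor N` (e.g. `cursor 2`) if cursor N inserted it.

After op 1 (add_cursor(4)): buffer="uani" (len 4), cursors c1@0 c2@1 c3@3 c4@4, authorship ....
After op 2 (insert('p')): buffer="pupanpip" (len 8), cursors c1@1 c2@3 c3@6 c4@8, authorship 1.2..3.4
After op 3 (move_right): buffer="pupanpip" (len 8), cursors c1@2 c2@4 c3@7 c4@8, authorship 1.2..3.4
Authorship (.=original, N=cursor N): 1 . 2 . . 3 . 4
Index 7: author = 4

Answer: cursor 4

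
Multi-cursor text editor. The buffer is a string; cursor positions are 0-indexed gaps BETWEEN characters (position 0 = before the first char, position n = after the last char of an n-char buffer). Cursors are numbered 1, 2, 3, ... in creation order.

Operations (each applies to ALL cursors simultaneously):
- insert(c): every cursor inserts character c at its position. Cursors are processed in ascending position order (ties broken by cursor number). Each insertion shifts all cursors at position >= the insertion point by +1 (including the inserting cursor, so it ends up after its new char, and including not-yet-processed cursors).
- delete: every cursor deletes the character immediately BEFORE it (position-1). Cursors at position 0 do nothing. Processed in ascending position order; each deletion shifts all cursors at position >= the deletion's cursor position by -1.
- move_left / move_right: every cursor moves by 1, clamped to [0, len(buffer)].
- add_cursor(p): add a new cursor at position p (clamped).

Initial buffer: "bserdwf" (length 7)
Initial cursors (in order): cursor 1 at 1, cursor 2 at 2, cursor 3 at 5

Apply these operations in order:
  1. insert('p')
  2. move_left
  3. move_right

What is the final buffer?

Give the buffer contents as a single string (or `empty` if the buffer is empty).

Answer: bpsperdpwf

Derivation:
After op 1 (insert('p')): buffer="bpsperdpwf" (len 10), cursors c1@2 c2@4 c3@8, authorship .1.2...3..
After op 2 (move_left): buffer="bpsperdpwf" (len 10), cursors c1@1 c2@3 c3@7, authorship .1.2...3..
After op 3 (move_right): buffer="bpsperdpwf" (len 10), cursors c1@2 c2@4 c3@8, authorship .1.2...3..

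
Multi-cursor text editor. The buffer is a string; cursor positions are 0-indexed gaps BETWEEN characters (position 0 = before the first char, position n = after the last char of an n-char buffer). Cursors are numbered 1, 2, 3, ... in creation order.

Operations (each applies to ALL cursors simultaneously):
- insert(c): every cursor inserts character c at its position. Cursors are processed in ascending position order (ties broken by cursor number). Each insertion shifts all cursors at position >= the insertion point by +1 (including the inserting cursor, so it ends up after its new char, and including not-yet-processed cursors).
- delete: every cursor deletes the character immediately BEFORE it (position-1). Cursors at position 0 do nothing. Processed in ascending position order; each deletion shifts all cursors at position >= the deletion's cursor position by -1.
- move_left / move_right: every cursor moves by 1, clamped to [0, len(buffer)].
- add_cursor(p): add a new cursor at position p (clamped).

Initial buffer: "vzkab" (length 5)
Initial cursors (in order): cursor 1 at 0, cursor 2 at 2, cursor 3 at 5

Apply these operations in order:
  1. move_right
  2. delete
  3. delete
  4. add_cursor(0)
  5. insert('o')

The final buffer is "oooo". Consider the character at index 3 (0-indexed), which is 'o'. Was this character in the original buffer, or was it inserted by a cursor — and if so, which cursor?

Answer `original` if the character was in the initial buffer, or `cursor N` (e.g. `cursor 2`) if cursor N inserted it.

After op 1 (move_right): buffer="vzkab" (len 5), cursors c1@1 c2@3 c3@5, authorship .....
After op 2 (delete): buffer="za" (len 2), cursors c1@0 c2@1 c3@2, authorship ..
After op 3 (delete): buffer="" (len 0), cursors c1@0 c2@0 c3@0, authorship 
After op 4 (add_cursor(0)): buffer="" (len 0), cursors c1@0 c2@0 c3@0 c4@0, authorship 
After op 5 (insert('o')): buffer="oooo" (len 4), cursors c1@4 c2@4 c3@4 c4@4, authorship 1234
Authorship (.=original, N=cursor N): 1 2 3 4
Index 3: author = 4

Answer: cursor 4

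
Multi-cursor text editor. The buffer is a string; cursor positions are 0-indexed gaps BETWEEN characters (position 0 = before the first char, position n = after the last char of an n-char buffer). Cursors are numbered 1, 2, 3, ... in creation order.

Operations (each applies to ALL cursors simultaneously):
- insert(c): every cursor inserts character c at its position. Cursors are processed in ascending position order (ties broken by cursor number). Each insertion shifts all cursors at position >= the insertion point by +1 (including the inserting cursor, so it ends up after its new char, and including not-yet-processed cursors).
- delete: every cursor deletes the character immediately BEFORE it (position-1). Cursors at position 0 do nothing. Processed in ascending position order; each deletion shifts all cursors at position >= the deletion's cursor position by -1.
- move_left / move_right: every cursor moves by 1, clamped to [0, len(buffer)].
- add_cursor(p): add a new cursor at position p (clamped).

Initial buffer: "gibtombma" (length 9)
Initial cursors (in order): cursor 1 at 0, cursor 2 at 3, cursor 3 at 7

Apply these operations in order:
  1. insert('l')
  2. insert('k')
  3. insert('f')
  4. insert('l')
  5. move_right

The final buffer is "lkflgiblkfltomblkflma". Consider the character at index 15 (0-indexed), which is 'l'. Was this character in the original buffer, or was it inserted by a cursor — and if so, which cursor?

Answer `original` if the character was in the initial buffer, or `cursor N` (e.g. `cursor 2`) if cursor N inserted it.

After op 1 (insert('l')): buffer="lgibltomblma" (len 12), cursors c1@1 c2@5 c3@10, authorship 1...2....3..
After op 2 (insert('k')): buffer="lkgiblktomblkma" (len 15), cursors c1@2 c2@7 c3@13, authorship 11...22....33..
After op 3 (insert('f')): buffer="lkfgiblkftomblkfma" (len 18), cursors c1@3 c2@9 c3@16, authorship 111...222....333..
After op 4 (insert('l')): buffer="lkflgiblkfltomblkflma" (len 21), cursors c1@4 c2@11 c3@19, authorship 1111...2222....3333..
After op 5 (move_right): buffer="lkflgiblkfltomblkflma" (len 21), cursors c1@5 c2@12 c3@20, authorship 1111...2222....3333..
Authorship (.=original, N=cursor N): 1 1 1 1 . . . 2 2 2 2 . . . . 3 3 3 3 . .
Index 15: author = 3

Answer: cursor 3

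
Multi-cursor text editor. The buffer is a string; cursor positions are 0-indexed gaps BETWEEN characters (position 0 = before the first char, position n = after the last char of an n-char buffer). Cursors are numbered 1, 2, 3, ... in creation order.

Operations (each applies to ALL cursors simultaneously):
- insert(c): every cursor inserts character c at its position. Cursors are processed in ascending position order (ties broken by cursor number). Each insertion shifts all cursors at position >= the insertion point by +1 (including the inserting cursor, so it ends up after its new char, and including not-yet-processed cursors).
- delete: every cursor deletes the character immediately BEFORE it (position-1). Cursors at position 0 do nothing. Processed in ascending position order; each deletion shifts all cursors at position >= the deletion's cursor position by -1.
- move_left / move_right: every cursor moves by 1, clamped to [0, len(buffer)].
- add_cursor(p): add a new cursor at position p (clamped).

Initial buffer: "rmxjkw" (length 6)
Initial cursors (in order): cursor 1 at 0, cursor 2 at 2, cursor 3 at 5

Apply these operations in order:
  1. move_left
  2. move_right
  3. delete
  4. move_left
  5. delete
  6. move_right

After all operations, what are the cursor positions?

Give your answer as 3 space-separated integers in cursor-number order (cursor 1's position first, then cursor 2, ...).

Answer: 1 1 1

Derivation:
After op 1 (move_left): buffer="rmxjkw" (len 6), cursors c1@0 c2@1 c3@4, authorship ......
After op 2 (move_right): buffer="rmxjkw" (len 6), cursors c1@1 c2@2 c3@5, authorship ......
After op 3 (delete): buffer="xjw" (len 3), cursors c1@0 c2@0 c3@2, authorship ...
After op 4 (move_left): buffer="xjw" (len 3), cursors c1@0 c2@0 c3@1, authorship ...
After op 5 (delete): buffer="jw" (len 2), cursors c1@0 c2@0 c3@0, authorship ..
After op 6 (move_right): buffer="jw" (len 2), cursors c1@1 c2@1 c3@1, authorship ..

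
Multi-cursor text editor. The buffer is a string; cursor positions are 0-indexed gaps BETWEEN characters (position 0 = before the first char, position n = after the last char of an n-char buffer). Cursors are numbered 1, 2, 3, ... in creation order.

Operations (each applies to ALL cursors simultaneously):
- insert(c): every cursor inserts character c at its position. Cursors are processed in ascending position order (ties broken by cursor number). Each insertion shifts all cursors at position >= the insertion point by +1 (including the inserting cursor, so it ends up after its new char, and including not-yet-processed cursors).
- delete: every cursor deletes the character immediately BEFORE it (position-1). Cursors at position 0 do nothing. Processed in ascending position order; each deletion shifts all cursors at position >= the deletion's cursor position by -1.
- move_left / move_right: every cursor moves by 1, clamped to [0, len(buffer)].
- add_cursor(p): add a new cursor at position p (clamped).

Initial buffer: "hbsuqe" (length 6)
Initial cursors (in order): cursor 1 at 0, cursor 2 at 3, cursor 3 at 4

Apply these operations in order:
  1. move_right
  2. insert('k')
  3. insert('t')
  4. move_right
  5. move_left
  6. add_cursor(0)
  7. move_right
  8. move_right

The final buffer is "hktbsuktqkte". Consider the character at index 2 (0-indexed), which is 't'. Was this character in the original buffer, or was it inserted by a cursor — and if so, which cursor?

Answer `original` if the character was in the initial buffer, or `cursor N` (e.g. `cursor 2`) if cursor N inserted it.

After op 1 (move_right): buffer="hbsuqe" (len 6), cursors c1@1 c2@4 c3@5, authorship ......
After op 2 (insert('k')): buffer="hkbsukqke" (len 9), cursors c1@2 c2@6 c3@8, authorship .1...2.3.
After op 3 (insert('t')): buffer="hktbsuktqkte" (len 12), cursors c1@3 c2@8 c3@11, authorship .11...22.33.
After op 4 (move_right): buffer="hktbsuktqkte" (len 12), cursors c1@4 c2@9 c3@12, authorship .11...22.33.
After op 5 (move_left): buffer="hktbsuktqkte" (len 12), cursors c1@3 c2@8 c3@11, authorship .11...22.33.
After op 6 (add_cursor(0)): buffer="hktbsuktqkte" (len 12), cursors c4@0 c1@3 c2@8 c3@11, authorship .11...22.33.
After op 7 (move_right): buffer="hktbsuktqkte" (len 12), cursors c4@1 c1@4 c2@9 c3@12, authorship .11...22.33.
After op 8 (move_right): buffer="hktbsuktqkte" (len 12), cursors c4@2 c1@5 c2@10 c3@12, authorship .11...22.33.
Authorship (.=original, N=cursor N): . 1 1 . . . 2 2 . 3 3 .
Index 2: author = 1

Answer: cursor 1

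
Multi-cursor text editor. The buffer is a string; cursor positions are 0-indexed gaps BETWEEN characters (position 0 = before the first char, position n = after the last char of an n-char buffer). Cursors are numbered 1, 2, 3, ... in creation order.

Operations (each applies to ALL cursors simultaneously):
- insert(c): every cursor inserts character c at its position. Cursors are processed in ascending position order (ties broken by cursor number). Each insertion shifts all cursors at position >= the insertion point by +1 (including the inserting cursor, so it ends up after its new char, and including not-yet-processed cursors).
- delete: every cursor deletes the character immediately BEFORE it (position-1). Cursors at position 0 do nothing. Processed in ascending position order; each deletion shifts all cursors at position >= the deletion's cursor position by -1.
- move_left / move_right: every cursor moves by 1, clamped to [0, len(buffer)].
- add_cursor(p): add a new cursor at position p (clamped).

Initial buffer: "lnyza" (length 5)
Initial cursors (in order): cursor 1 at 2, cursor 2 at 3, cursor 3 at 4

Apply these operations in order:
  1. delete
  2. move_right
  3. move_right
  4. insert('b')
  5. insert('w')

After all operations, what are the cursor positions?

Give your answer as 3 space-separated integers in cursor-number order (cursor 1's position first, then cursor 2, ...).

Answer: 8 8 8

Derivation:
After op 1 (delete): buffer="la" (len 2), cursors c1@1 c2@1 c3@1, authorship ..
After op 2 (move_right): buffer="la" (len 2), cursors c1@2 c2@2 c3@2, authorship ..
After op 3 (move_right): buffer="la" (len 2), cursors c1@2 c2@2 c3@2, authorship ..
After op 4 (insert('b')): buffer="labbb" (len 5), cursors c1@5 c2@5 c3@5, authorship ..123
After op 5 (insert('w')): buffer="labbbwww" (len 8), cursors c1@8 c2@8 c3@8, authorship ..123123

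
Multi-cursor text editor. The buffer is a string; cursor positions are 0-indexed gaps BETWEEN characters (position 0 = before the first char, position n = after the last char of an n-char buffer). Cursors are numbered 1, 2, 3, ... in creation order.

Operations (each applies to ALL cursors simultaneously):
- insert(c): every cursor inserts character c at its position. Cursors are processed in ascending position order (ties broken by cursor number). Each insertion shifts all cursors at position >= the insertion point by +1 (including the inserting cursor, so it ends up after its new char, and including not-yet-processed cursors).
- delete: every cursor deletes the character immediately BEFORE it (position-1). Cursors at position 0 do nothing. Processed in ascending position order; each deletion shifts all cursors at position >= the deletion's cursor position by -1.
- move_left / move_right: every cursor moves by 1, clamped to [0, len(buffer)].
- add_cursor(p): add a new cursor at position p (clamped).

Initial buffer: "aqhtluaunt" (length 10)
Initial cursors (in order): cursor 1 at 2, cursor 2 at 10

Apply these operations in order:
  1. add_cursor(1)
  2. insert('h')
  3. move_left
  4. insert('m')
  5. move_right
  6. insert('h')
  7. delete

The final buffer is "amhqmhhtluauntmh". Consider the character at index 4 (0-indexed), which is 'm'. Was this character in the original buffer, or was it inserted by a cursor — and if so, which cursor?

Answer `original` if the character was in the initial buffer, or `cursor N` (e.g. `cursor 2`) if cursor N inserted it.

After op 1 (add_cursor(1)): buffer="aqhtluaunt" (len 10), cursors c3@1 c1@2 c2@10, authorship ..........
After op 2 (insert('h')): buffer="ahqhhtluaunth" (len 13), cursors c3@2 c1@4 c2@13, authorship .3.1........2
After op 3 (move_left): buffer="ahqhhtluaunth" (len 13), cursors c3@1 c1@3 c2@12, authorship .3.1........2
After op 4 (insert('m')): buffer="amhqmhhtluauntmh" (len 16), cursors c3@2 c1@5 c2@15, authorship .33.11........22
After op 5 (move_right): buffer="amhqmhhtluauntmh" (len 16), cursors c3@3 c1@6 c2@16, authorship .33.11........22
After op 6 (insert('h')): buffer="amhhqmhhhtluauntmhh" (len 19), cursors c3@4 c1@8 c2@19, authorship .333.111........222
After op 7 (delete): buffer="amhqmhhtluauntmh" (len 16), cursors c3@3 c1@6 c2@16, authorship .33.11........22
Authorship (.=original, N=cursor N): . 3 3 . 1 1 . . . . . . . . 2 2
Index 4: author = 1

Answer: cursor 1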